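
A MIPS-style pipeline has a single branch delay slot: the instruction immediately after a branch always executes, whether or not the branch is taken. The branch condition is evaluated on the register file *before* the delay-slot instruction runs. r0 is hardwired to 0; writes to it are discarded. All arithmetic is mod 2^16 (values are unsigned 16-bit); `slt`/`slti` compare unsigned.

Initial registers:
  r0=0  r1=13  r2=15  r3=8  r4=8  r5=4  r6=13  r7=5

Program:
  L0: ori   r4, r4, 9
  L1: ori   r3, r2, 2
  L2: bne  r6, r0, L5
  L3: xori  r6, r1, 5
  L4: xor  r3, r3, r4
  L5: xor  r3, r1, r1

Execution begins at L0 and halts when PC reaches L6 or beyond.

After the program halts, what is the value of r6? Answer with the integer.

8

[0] ori   r4, r4, 9  →  {r0:0, r1:13, r2:15, r3:8, r4:9, r5:4, r6:13, r7:5}
[1] ori   r3, r2, 2  →  {r0:0, r1:13, r2:15, r3:15, r4:9, r5:4, r6:13, r7:5}
[2] bne  r6, r0, L5  →  {r0:0, r1:13, r2:15, r3:15, r4:9, r5:4, r6:13, r7:5}  ⟨branch taken⟩
[3] xori  r6, r1, 5  →  {r0:0, r1:13, r2:15, r3:15, r4:9, r5:4, r6:8, r7:5}
[5] xor  r3, r1, r1  →  {r0:0, r1:13, r2:15, r3:0, r4:9, r5:4, r6:8, r7:5}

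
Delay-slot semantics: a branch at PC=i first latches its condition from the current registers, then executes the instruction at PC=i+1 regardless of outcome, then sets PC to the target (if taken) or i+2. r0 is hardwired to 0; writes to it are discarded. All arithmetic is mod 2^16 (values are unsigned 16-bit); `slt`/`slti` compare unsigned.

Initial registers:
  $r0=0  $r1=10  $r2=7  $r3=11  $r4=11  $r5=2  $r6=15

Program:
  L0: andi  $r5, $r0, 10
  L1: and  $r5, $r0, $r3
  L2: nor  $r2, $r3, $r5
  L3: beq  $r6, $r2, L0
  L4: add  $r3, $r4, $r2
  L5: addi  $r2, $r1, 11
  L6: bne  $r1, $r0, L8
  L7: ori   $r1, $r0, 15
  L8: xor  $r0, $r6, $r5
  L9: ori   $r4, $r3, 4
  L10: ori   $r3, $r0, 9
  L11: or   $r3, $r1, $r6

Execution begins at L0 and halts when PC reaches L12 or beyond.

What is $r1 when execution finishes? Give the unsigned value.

15

PC=0  andi  $r5, $r0, 10     | $r0=0 $r1=10 $r2=7 $r3=11 $r4=11 $r5=0 $r6=15
PC=1  and  $r5, $r0, $r3     | $r0=0 $r1=10 $r2=7 $r3=11 $r4=11 $r5=0 $r6=15
PC=2  nor  $r2, $r3, $r5     | $r0=0 $r1=10 $r2=65524 $r3=11 $r4=11 $r5=0 $r6=15
PC=3  beq  $r6, $r2, L0      | $r0=0 $r1=10 $r2=65524 $r3=11 $r4=11 $r5=0 $r6=15  [not taken]
PC=4  add  $r3, $r4, $r2     | $r0=0 $r1=10 $r2=65524 $r3=65535 $r4=11 $r5=0 $r6=15
PC=5  addi  $r2, $r1, 11     | $r0=0 $r1=10 $r2=21 $r3=65535 $r4=11 $r5=0 $r6=15
PC=6  bne  $r1, $r0, L8      | $r0=0 $r1=10 $r2=21 $r3=65535 $r4=11 $r5=0 $r6=15  [TAKEN]
PC=7  ori   $r1, $r0, 15     | $r0=0 $r1=15 $r2=21 $r3=65535 $r4=11 $r5=0 $r6=15
PC=8  xor  $r0, $r6, $r5     | $r0=0 $r1=15 $r2=21 $r3=65535 $r4=11 $r5=0 $r6=15
PC=9  ori   $r4, $r3, 4      | $r0=0 $r1=15 $r2=21 $r3=65535 $r4=65535 $r5=0 $r6=15
PC=10 ori   $r3, $r0, 9      | $r0=0 $r1=15 $r2=21 $r3=9 $r4=65535 $r5=0 $r6=15
PC=11 or   $r3, $r1, $r6     | $r0=0 $r1=15 $r2=21 $r3=15 $r4=65535 $r5=0 $r6=15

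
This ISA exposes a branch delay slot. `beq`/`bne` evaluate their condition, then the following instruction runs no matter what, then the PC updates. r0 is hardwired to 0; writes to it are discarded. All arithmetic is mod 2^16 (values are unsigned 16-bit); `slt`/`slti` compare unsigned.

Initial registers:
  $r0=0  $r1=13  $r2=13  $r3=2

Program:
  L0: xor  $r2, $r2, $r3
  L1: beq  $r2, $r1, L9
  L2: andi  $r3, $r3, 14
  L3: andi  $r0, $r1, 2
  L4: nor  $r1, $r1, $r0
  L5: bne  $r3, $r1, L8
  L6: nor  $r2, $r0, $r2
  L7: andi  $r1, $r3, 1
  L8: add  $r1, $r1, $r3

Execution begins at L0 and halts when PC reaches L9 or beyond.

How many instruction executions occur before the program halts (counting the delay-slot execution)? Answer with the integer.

8

#0 xor  $r2, $r2, $r3 ; 0/13/15/2
#1 beq  $r2, $r1, L9 ; 0/13/15/2 ; →fallthru
#2 andi  $r3, $r3, 14 ; 0/13/15/2
#3 andi  $r0, $r1, 2 ; 0/13/15/2
#4 nor  $r1, $r1, $r0 ; 0/65522/15/2
#5 bne  $r3, $r1, L8 ; 0/65522/15/2 ; →target
#6 nor  $r2, $r0, $r2 ; 0/65522/65520/2
#8 add  $r1, $r1, $r3 ; 0/65524/65520/2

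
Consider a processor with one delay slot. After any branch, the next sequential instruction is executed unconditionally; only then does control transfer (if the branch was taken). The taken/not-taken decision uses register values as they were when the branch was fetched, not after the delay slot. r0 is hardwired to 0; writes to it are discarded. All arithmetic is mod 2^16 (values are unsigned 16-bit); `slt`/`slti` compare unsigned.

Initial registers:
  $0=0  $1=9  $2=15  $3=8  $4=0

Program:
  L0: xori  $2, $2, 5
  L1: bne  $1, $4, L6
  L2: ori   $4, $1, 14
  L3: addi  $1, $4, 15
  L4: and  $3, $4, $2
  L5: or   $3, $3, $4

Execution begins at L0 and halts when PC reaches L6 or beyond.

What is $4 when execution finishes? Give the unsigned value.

15

#0 xori  $2, $2, 5 ; 0/9/10/8/0
#1 bne  $1, $4, L6 ; 0/9/10/8/0 ; →target
#2 ori   $4, $1, 14 ; 0/9/10/8/15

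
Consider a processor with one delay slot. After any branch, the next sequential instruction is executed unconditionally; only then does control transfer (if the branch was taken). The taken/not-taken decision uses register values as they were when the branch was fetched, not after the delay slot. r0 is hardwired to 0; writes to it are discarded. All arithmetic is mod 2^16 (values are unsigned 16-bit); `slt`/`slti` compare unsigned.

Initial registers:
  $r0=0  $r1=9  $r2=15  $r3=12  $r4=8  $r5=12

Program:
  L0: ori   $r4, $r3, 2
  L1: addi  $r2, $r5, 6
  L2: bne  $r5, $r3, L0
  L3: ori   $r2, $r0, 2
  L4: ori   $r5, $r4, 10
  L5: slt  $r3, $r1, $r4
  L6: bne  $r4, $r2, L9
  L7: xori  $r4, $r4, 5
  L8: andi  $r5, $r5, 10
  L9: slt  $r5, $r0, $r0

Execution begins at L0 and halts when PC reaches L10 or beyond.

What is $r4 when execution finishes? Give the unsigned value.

#0 ori   $r4, $r3, 2 ; 0/9/15/12/14/12
#1 addi  $r2, $r5, 6 ; 0/9/18/12/14/12
#2 bne  $r5, $r3, L0 ; 0/9/18/12/14/12 ; →fallthru
#3 ori   $r2, $r0, 2 ; 0/9/2/12/14/12
#4 ori   $r5, $r4, 10 ; 0/9/2/12/14/14
#5 slt  $r3, $r1, $r4 ; 0/9/2/1/14/14
#6 bne  $r4, $r2, L9 ; 0/9/2/1/14/14 ; →target
#7 xori  $r4, $r4, 5 ; 0/9/2/1/11/14
#9 slt  $r5, $r0, $r0 ; 0/9/2/1/11/0

11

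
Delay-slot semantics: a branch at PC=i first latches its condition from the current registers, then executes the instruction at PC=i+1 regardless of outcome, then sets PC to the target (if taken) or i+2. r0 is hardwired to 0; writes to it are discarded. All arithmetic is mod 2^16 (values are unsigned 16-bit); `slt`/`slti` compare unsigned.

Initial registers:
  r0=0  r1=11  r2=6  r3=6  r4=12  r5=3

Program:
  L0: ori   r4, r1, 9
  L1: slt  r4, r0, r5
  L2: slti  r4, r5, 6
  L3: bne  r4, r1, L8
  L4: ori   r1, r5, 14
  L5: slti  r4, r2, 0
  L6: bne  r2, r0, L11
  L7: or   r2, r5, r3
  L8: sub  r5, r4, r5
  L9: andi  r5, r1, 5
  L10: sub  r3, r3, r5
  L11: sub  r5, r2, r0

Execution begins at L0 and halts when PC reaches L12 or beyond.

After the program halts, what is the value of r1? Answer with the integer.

  step pc=0: ori   r4, r1, 9  regs=(0,11,6,6,11,3)
  step pc=1: slt  r4, r0, r5  regs=(0,11,6,6,1,3)
  step pc=2: slti  r4, r5, 6  regs=(0,11,6,6,1,3)
  step pc=3: bne  r4, r1, L8  cond=T  regs=(0,11,6,6,1,3)
  step pc=4: ori   r1, r5, 14  regs=(0,15,6,6,1,3)
  step pc=8: sub  r5, r4, r5  regs=(0,15,6,6,1,65534)
  step pc=9: andi  r5, r1, 5  regs=(0,15,6,6,1,5)
  step pc=10: sub  r3, r3, r5  regs=(0,15,6,1,1,5)
  step pc=11: sub  r5, r2, r0  regs=(0,15,6,1,1,6)

15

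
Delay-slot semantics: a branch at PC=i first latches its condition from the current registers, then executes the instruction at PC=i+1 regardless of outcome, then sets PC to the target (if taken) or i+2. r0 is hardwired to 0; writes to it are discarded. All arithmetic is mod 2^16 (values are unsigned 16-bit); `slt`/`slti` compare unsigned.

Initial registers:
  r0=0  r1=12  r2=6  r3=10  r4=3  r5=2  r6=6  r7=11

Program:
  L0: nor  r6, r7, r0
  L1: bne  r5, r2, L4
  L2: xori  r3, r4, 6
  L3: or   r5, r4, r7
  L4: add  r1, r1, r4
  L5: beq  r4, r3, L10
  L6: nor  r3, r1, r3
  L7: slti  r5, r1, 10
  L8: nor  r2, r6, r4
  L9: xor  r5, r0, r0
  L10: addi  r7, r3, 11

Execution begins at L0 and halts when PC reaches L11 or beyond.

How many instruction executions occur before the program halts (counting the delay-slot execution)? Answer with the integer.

10

[0] nor  r6, r7, r0  →  {r0:0, r1:12, r2:6, r3:10, r4:3, r5:2, r6:65524, r7:11}
[1] bne  r5, r2, L4  →  {r0:0, r1:12, r2:6, r3:10, r4:3, r5:2, r6:65524, r7:11}  ⟨branch taken⟩
[2] xori  r3, r4, 6  →  {r0:0, r1:12, r2:6, r3:5, r4:3, r5:2, r6:65524, r7:11}
[4] add  r1, r1, r4  →  {r0:0, r1:15, r2:6, r3:5, r4:3, r5:2, r6:65524, r7:11}
[5] beq  r4, r3, L10  →  {r0:0, r1:15, r2:6, r3:5, r4:3, r5:2, r6:65524, r7:11}  ⟨branch fallthrough⟩
[6] nor  r3, r1, r3  →  {r0:0, r1:15, r2:6, r3:65520, r4:3, r5:2, r6:65524, r7:11}
[7] slti  r5, r1, 10  →  {r0:0, r1:15, r2:6, r3:65520, r4:3, r5:0, r6:65524, r7:11}
[8] nor  r2, r6, r4  →  {r0:0, r1:15, r2:8, r3:65520, r4:3, r5:0, r6:65524, r7:11}
[9] xor  r5, r0, r0  →  {r0:0, r1:15, r2:8, r3:65520, r4:3, r5:0, r6:65524, r7:11}
[10] addi  r7, r3, 11  →  {r0:0, r1:15, r2:8, r3:65520, r4:3, r5:0, r6:65524, r7:65531}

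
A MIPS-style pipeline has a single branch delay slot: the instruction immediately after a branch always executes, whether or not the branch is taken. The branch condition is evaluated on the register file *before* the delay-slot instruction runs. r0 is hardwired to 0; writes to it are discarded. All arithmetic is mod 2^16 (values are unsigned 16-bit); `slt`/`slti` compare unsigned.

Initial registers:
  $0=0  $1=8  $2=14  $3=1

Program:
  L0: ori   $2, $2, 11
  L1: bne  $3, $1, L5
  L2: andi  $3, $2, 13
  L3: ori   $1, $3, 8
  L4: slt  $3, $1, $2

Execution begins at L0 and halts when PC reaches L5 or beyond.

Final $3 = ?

  step pc=0: ori   $2, $2, 11  regs=(0,8,15,1)
  step pc=1: bne  $3, $1, L5  cond=T  regs=(0,8,15,1)
  step pc=2: andi  $3, $2, 13  regs=(0,8,15,13)

13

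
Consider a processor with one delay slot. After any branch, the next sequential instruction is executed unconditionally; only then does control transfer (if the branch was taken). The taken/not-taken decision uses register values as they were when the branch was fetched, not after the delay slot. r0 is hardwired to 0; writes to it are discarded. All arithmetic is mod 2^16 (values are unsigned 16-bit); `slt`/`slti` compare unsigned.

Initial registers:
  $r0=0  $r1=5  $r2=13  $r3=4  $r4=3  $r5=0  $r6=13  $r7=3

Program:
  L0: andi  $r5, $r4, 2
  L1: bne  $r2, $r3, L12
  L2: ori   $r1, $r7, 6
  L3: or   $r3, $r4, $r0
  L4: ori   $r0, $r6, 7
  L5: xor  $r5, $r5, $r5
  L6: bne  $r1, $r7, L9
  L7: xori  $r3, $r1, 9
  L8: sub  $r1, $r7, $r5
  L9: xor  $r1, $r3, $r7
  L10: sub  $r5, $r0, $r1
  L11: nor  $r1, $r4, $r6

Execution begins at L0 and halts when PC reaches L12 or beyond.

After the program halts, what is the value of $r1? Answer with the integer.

7

#0 andi  $r5, $r4, 2 ; 0/5/13/4/3/2/13/3
#1 bne  $r2, $r3, L12 ; 0/5/13/4/3/2/13/3 ; →target
#2 ori   $r1, $r7, 6 ; 0/7/13/4/3/2/13/3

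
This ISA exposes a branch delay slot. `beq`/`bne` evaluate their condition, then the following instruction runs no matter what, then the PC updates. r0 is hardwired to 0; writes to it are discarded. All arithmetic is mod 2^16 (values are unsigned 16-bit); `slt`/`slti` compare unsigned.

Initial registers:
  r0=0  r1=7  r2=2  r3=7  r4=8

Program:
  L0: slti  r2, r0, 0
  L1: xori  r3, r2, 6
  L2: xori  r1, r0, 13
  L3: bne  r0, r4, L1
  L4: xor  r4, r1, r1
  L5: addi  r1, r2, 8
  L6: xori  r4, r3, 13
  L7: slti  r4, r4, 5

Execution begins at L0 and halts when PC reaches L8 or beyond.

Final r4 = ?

0

PC=0  slti  r2, r0, 0        | r0=0 r1=7 r2=0 r3=7 r4=8
PC=1  xori  r3, r2, 6        | r0=0 r1=7 r2=0 r3=6 r4=8
PC=2  xori  r1, r0, 13       | r0=0 r1=13 r2=0 r3=6 r4=8
PC=3  bne  r0, r4, L1        | r0=0 r1=13 r2=0 r3=6 r4=8  [TAKEN]
PC=4  xor  r4, r1, r1        | r0=0 r1=13 r2=0 r3=6 r4=0
PC=1  xori  r3, r2, 6        | r0=0 r1=13 r2=0 r3=6 r4=0
PC=2  xori  r1, r0, 13       | r0=0 r1=13 r2=0 r3=6 r4=0
PC=3  bne  r0, r4, L1        | r0=0 r1=13 r2=0 r3=6 r4=0  [not taken]
PC=4  xor  r4, r1, r1        | r0=0 r1=13 r2=0 r3=6 r4=0
PC=5  addi  r1, r2, 8        | r0=0 r1=8 r2=0 r3=6 r4=0
PC=6  xori  r4, r3, 13       | r0=0 r1=8 r2=0 r3=6 r4=11
PC=7  slti  r4, r4, 5        | r0=0 r1=8 r2=0 r3=6 r4=0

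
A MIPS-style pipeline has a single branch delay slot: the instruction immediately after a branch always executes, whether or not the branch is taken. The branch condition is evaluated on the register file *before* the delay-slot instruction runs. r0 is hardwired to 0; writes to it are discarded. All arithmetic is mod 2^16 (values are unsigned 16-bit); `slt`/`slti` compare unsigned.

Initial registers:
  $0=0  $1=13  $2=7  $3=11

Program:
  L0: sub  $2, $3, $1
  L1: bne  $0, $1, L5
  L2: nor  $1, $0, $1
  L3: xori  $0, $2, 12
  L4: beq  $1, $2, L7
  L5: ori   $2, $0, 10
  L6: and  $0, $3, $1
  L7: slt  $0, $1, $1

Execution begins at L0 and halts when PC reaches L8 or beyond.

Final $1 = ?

65522

PC=0  sub  $2, $3, $1        | $0=0 $1=13 $2=65534 $3=11
PC=1  bne  $0, $1, L5        | $0=0 $1=13 $2=65534 $3=11  [TAKEN]
PC=2  nor  $1, $0, $1        | $0=0 $1=65522 $2=65534 $3=11
PC=5  ori   $2, $0, 10       | $0=0 $1=65522 $2=10 $3=11
PC=6  and  $0, $3, $1        | $0=0 $1=65522 $2=10 $3=11
PC=7  slt  $0, $1, $1        | $0=0 $1=65522 $2=10 $3=11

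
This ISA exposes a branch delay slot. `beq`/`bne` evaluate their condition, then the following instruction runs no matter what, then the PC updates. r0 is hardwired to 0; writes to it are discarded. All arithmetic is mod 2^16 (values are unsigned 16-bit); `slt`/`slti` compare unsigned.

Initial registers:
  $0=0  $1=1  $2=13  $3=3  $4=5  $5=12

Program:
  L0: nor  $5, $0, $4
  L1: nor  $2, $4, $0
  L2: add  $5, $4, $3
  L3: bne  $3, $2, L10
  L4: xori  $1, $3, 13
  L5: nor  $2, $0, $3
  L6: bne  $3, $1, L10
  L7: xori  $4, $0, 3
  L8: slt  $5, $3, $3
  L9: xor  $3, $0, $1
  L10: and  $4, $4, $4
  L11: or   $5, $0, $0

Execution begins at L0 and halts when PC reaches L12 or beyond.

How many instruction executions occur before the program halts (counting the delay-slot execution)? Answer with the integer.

7

[0] nor  $5, $0, $4  →  {$0:0, $1:1, $2:13, $3:3, $4:5, $5:65530}
[1] nor  $2, $4, $0  →  {$0:0, $1:1, $2:65530, $3:3, $4:5, $5:65530}
[2] add  $5, $4, $3  →  {$0:0, $1:1, $2:65530, $3:3, $4:5, $5:8}
[3] bne  $3, $2, L10  →  {$0:0, $1:1, $2:65530, $3:3, $4:5, $5:8}  ⟨branch taken⟩
[4] xori  $1, $3, 13  →  {$0:0, $1:14, $2:65530, $3:3, $4:5, $5:8}
[10] and  $4, $4, $4  →  {$0:0, $1:14, $2:65530, $3:3, $4:5, $5:8}
[11] or   $5, $0, $0  →  {$0:0, $1:14, $2:65530, $3:3, $4:5, $5:0}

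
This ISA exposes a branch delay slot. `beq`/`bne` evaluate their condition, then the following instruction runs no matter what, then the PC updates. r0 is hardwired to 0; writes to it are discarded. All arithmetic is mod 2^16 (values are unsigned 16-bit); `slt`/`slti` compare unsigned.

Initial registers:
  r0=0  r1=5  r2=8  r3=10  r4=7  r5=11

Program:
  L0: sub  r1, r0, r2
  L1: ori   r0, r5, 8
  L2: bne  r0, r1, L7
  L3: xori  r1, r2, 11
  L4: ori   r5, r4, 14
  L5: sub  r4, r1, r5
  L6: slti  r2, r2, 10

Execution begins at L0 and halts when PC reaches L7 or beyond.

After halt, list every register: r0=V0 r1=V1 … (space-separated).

r0=0 r1=3 r2=8 r3=10 r4=7 r5=11

[0] sub  r1, r0, r2  →  {r0:0, r1:65528, r2:8, r3:10, r4:7, r5:11}
[1] ori   r0, r5, 8  →  {r0:0, r1:65528, r2:8, r3:10, r4:7, r5:11}
[2] bne  r0, r1, L7  →  {r0:0, r1:65528, r2:8, r3:10, r4:7, r5:11}  ⟨branch taken⟩
[3] xori  r1, r2, 11  →  {r0:0, r1:3, r2:8, r3:10, r4:7, r5:11}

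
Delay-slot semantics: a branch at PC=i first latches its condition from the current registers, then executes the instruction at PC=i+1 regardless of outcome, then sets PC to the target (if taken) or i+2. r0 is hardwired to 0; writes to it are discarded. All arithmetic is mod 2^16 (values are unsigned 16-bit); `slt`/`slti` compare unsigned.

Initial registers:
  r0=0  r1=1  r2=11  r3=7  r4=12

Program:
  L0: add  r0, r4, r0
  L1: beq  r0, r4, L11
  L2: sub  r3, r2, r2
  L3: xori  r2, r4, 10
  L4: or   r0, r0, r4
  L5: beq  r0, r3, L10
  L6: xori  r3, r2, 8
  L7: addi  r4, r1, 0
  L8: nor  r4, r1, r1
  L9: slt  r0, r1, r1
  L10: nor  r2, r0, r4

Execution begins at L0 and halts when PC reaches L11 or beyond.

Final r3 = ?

14

#0 add  r0, r4, r0 ; 0/1/11/7/12
#1 beq  r0, r4, L11 ; 0/1/11/7/12 ; →fallthru
#2 sub  r3, r2, r2 ; 0/1/11/0/12
#3 xori  r2, r4, 10 ; 0/1/6/0/12
#4 or   r0, r0, r4 ; 0/1/6/0/12
#5 beq  r0, r3, L10 ; 0/1/6/0/12 ; →target
#6 xori  r3, r2, 8 ; 0/1/6/14/12
#10 nor  r2, r0, r4 ; 0/1/65523/14/12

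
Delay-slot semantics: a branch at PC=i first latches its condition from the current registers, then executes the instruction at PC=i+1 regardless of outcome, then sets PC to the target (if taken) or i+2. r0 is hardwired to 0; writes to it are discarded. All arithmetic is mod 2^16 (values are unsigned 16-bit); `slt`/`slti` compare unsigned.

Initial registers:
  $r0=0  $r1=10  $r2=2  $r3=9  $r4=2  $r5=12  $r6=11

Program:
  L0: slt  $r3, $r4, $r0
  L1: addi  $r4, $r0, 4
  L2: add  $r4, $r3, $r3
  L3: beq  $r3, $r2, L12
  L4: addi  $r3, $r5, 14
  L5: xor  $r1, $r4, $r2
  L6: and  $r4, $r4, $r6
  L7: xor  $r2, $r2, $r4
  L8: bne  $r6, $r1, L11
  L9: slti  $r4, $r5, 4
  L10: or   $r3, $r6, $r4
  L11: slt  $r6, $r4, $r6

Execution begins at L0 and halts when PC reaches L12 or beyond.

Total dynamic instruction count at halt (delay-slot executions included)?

11

#0 slt  $r3, $r4, $r0 ; 0/10/2/0/2/12/11
#1 addi  $r4, $r0, 4 ; 0/10/2/0/4/12/11
#2 add  $r4, $r3, $r3 ; 0/10/2/0/0/12/11
#3 beq  $r3, $r2, L12 ; 0/10/2/0/0/12/11 ; →fallthru
#4 addi  $r3, $r5, 14 ; 0/10/2/26/0/12/11
#5 xor  $r1, $r4, $r2 ; 0/2/2/26/0/12/11
#6 and  $r4, $r4, $r6 ; 0/2/2/26/0/12/11
#7 xor  $r2, $r2, $r4 ; 0/2/2/26/0/12/11
#8 bne  $r6, $r1, L11 ; 0/2/2/26/0/12/11 ; →target
#9 slti  $r4, $r5, 4 ; 0/2/2/26/0/12/11
#11 slt  $r6, $r4, $r6 ; 0/2/2/26/0/12/1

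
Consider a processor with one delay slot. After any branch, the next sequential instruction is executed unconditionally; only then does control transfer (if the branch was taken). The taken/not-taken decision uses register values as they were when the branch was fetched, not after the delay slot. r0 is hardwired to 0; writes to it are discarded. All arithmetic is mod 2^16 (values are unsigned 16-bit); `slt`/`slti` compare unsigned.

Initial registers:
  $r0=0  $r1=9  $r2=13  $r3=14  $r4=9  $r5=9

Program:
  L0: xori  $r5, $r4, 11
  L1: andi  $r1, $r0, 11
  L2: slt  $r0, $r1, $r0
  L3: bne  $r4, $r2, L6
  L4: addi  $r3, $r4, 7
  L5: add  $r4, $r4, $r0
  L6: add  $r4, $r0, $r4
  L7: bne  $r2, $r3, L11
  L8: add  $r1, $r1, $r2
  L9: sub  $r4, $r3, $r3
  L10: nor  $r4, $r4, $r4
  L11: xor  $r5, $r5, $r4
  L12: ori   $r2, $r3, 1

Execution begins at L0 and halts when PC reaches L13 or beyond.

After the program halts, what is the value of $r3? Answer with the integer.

16

  step pc=0: xori  $r5, $r4, 11  regs=(0,9,13,14,9,2)
  step pc=1: andi  $r1, $r0, 11  regs=(0,0,13,14,9,2)
  step pc=2: slt  $r0, $r1, $r0  regs=(0,0,13,14,9,2)
  step pc=3: bne  $r4, $r2, L6  cond=T  regs=(0,0,13,14,9,2)
  step pc=4: addi  $r3, $r4, 7  regs=(0,0,13,16,9,2)
  step pc=6: add  $r4, $r0, $r4  regs=(0,0,13,16,9,2)
  step pc=7: bne  $r2, $r3, L11  cond=T  regs=(0,0,13,16,9,2)
  step pc=8: add  $r1, $r1, $r2  regs=(0,13,13,16,9,2)
  step pc=11: xor  $r5, $r5, $r4  regs=(0,13,13,16,9,11)
  step pc=12: ori   $r2, $r3, 1  regs=(0,13,17,16,9,11)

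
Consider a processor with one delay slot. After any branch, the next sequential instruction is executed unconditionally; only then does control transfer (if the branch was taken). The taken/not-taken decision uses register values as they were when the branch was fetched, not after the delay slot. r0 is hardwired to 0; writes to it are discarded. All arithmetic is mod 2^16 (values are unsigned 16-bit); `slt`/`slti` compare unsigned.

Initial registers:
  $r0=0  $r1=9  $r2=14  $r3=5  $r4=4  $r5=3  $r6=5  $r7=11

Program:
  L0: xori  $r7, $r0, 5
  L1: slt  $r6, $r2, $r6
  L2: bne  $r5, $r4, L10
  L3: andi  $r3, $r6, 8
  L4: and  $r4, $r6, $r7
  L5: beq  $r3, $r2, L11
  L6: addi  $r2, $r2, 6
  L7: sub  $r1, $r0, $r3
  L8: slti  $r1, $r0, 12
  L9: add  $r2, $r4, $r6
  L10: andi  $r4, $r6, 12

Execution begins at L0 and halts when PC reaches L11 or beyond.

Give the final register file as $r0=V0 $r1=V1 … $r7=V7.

PC=0  xori  $r7, $r0, 5      | $r0=0 $r1=9 $r2=14 $r3=5 $r4=4 $r5=3 $r6=5 $r7=5
PC=1  slt  $r6, $r2, $r6     | $r0=0 $r1=9 $r2=14 $r3=5 $r4=4 $r5=3 $r6=0 $r7=5
PC=2  bne  $r5, $r4, L10     | $r0=0 $r1=9 $r2=14 $r3=5 $r4=4 $r5=3 $r6=0 $r7=5  [TAKEN]
PC=3  andi  $r3, $r6, 8      | $r0=0 $r1=9 $r2=14 $r3=0 $r4=4 $r5=3 $r6=0 $r7=5
PC=10 andi  $r4, $r6, 12     | $r0=0 $r1=9 $r2=14 $r3=0 $r4=0 $r5=3 $r6=0 $r7=5

$r0=0 $r1=9 $r2=14 $r3=0 $r4=0 $r5=3 $r6=0 $r7=5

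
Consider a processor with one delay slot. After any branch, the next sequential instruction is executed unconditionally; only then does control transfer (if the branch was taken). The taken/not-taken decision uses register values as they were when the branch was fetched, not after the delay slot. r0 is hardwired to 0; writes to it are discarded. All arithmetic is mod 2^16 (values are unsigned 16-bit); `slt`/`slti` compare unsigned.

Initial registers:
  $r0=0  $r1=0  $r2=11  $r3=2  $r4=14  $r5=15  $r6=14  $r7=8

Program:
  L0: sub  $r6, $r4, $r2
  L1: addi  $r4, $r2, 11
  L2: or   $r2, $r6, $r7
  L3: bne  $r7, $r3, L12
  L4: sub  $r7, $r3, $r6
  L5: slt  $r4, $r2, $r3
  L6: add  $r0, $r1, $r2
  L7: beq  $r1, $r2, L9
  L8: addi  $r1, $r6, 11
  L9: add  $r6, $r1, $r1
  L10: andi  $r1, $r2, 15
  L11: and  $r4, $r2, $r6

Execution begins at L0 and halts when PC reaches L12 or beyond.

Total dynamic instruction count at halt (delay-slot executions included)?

5

  step pc=0: sub  $r6, $r4, $r2  regs=(0,0,11,2,14,15,3,8)
  step pc=1: addi  $r4, $r2, 11  regs=(0,0,11,2,22,15,3,8)
  step pc=2: or   $r2, $r6, $r7  regs=(0,0,11,2,22,15,3,8)
  step pc=3: bne  $r7, $r3, L12  cond=T  regs=(0,0,11,2,22,15,3,8)
  step pc=4: sub  $r7, $r3, $r6  regs=(0,0,11,2,22,15,3,65535)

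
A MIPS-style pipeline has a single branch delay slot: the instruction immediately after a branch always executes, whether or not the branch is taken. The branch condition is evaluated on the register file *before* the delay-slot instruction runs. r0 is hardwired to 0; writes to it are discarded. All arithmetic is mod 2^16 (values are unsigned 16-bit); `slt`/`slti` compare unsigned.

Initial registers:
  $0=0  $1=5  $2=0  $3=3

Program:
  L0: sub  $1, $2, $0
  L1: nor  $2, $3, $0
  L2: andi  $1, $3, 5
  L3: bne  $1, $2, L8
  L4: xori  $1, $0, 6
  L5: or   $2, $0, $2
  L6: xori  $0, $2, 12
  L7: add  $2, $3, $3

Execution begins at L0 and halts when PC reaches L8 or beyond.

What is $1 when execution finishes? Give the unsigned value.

PC=0  sub  $1, $2, $0        | $0=0 $1=0 $2=0 $3=3
PC=1  nor  $2, $3, $0        | $0=0 $1=0 $2=65532 $3=3
PC=2  andi  $1, $3, 5        | $0=0 $1=1 $2=65532 $3=3
PC=3  bne  $1, $2, L8        | $0=0 $1=1 $2=65532 $3=3  [TAKEN]
PC=4  xori  $1, $0, 6        | $0=0 $1=6 $2=65532 $3=3

6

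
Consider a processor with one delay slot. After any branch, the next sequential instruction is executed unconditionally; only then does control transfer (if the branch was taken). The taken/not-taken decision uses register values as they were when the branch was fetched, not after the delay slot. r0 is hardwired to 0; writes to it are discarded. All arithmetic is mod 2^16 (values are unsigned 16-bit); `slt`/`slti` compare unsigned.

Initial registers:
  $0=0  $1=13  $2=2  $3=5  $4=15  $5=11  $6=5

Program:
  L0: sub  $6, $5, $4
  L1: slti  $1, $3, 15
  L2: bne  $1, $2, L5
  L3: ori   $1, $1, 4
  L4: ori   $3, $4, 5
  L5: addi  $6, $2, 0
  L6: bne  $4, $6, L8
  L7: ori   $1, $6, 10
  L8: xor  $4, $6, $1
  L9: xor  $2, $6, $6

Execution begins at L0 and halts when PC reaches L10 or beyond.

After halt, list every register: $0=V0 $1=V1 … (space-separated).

$0=0 $1=10 $2=0 $3=5 $4=8 $5=11 $6=2

[0] sub  $6, $5, $4  →  {$0:0, $1:13, $2:2, $3:5, $4:15, $5:11, $6:65532}
[1] slti  $1, $3, 15  →  {$0:0, $1:1, $2:2, $3:5, $4:15, $5:11, $6:65532}
[2] bne  $1, $2, L5  →  {$0:0, $1:1, $2:2, $3:5, $4:15, $5:11, $6:65532}  ⟨branch taken⟩
[3] ori   $1, $1, 4  →  {$0:0, $1:5, $2:2, $3:5, $4:15, $5:11, $6:65532}
[5] addi  $6, $2, 0  →  {$0:0, $1:5, $2:2, $3:5, $4:15, $5:11, $6:2}
[6] bne  $4, $6, L8  →  {$0:0, $1:5, $2:2, $3:5, $4:15, $5:11, $6:2}  ⟨branch taken⟩
[7] ori   $1, $6, 10  →  {$0:0, $1:10, $2:2, $3:5, $4:15, $5:11, $6:2}
[8] xor  $4, $6, $1  →  {$0:0, $1:10, $2:2, $3:5, $4:8, $5:11, $6:2}
[9] xor  $2, $6, $6  →  {$0:0, $1:10, $2:0, $3:5, $4:8, $5:11, $6:2}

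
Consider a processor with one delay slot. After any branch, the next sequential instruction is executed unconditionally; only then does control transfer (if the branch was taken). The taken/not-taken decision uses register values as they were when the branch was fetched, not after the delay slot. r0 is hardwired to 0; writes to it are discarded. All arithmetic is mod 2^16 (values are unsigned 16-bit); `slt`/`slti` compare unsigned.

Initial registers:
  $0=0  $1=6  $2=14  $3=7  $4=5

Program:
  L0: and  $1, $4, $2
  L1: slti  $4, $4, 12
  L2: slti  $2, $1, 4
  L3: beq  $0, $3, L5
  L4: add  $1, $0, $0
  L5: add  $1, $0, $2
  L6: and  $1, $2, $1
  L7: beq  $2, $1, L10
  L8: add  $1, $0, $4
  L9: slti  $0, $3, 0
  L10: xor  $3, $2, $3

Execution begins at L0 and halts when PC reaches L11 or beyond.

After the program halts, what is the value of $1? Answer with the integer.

1

PC=0  and  $1, $4, $2        | $0=0 $1=4 $2=14 $3=7 $4=5
PC=1  slti  $4, $4, 12       | $0=0 $1=4 $2=14 $3=7 $4=1
PC=2  slti  $2, $1, 4        | $0=0 $1=4 $2=0 $3=7 $4=1
PC=3  beq  $0, $3, L5        | $0=0 $1=4 $2=0 $3=7 $4=1  [not taken]
PC=4  add  $1, $0, $0        | $0=0 $1=0 $2=0 $3=7 $4=1
PC=5  add  $1, $0, $2        | $0=0 $1=0 $2=0 $3=7 $4=1
PC=6  and  $1, $2, $1        | $0=0 $1=0 $2=0 $3=7 $4=1
PC=7  beq  $2, $1, L10       | $0=0 $1=0 $2=0 $3=7 $4=1  [TAKEN]
PC=8  add  $1, $0, $4        | $0=0 $1=1 $2=0 $3=7 $4=1
PC=10 xor  $3, $2, $3        | $0=0 $1=1 $2=0 $3=7 $4=1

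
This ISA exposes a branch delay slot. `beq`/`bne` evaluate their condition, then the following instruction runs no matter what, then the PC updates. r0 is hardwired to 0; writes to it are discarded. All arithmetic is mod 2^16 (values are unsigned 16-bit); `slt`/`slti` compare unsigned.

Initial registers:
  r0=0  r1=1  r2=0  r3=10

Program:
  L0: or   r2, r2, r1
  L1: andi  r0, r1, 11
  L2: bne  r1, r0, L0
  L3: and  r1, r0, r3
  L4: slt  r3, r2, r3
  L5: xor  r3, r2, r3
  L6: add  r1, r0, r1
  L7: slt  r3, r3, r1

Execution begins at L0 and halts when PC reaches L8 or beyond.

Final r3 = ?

0

PC=0  or   r2, r2, r1        | r0=0 r1=1 r2=1 r3=10
PC=1  andi  r0, r1, 11       | r0=0 r1=1 r2=1 r3=10
PC=2  bne  r1, r0, L0        | r0=0 r1=1 r2=1 r3=10  [TAKEN]
PC=3  and  r1, r0, r3        | r0=0 r1=0 r2=1 r3=10
PC=0  or   r2, r2, r1        | r0=0 r1=0 r2=1 r3=10
PC=1  andi  r0, r1, 11       | r0=0 r1=0 r2=1 r3=10
PC=2  bne  r1, r0, L0        | r0=0 r1=0 r2=1 r3=10  [not taken]
PC=3  and  r1, r0, r3        | r0=0 r1=0 r2=1 r3=10
PC=4  slt  r3, r2, r3        | r0=0 r1=0 r2=1 r3=1
PC=5  xor  r3, r2, r3        | r0=0 r1=0 r2=1 r3=0
PC=6  add  r1, r0, r1        | r0=0 r1=0 r2=1 r3=0
PC=7  slt  r3, r3, r1        | r0=0 r1=0 r2=1 r3=0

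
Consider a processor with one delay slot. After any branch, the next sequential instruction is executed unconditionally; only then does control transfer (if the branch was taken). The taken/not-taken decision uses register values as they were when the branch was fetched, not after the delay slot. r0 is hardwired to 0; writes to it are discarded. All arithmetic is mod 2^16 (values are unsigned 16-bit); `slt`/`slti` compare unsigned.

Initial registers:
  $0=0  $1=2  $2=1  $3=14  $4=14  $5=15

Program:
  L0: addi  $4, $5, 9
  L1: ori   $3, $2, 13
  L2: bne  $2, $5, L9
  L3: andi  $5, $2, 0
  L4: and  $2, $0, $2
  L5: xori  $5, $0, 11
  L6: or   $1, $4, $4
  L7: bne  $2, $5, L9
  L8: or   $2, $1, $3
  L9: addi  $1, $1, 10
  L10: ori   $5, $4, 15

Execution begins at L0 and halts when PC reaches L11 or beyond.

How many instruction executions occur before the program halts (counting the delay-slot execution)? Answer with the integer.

#0 addi  $4, $5, 9 ; 0/2/1/14/24/15
#1 ori   $3, $2, 13 ; 0/2/1/13/24/15
#2 bne  $2, $5, L9 ; 0/2/1/13/24/15 ; →target
#3 andi  $5, $2, 0 ; 0/2/1/13/24/0
#9 addi  $1, $1, 10 ; 0/12/1/13/24/0
#10 ori   $5, $4, 15 ; 0/12/1/13/24/31

6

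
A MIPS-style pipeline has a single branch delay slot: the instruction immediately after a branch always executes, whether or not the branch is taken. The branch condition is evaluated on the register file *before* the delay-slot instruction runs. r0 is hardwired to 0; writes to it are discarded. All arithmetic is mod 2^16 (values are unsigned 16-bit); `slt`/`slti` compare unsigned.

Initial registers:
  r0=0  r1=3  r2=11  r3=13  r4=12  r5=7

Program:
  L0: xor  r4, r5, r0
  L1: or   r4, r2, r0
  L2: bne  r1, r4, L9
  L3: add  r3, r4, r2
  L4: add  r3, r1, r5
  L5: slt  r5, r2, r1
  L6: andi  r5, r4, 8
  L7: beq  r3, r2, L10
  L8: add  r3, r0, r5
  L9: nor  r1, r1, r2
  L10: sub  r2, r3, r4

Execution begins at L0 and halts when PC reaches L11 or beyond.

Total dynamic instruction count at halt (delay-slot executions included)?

6

PC=0  xor  r4, r5, r0        | r0=0 r1=3 r2=11 r3=13 r4=7 r5=7
PC=1  or   r4, r2, r0        | r0=0 r1=3 r2=11 r3=13 r4=11 r5=7
PC=2  bne  r1, r4, L9        | r0=0 r1=3 r2=11 r3=13 r4=11 r5=7  [TAKEN]
PC=3  add  r3, r4, r2        | r0=0 r1=3 r2=11 r3=22 r4=11 r5=7
PC=9  nor  r1, r1, r2        | r0=0 r1=65524 r2=11 r3=22 r4=11 r5=7
PC=10 sub  r2, r3, r4        | r0=0 r1=65524 r2=11 r3=22 r4=11 r5=7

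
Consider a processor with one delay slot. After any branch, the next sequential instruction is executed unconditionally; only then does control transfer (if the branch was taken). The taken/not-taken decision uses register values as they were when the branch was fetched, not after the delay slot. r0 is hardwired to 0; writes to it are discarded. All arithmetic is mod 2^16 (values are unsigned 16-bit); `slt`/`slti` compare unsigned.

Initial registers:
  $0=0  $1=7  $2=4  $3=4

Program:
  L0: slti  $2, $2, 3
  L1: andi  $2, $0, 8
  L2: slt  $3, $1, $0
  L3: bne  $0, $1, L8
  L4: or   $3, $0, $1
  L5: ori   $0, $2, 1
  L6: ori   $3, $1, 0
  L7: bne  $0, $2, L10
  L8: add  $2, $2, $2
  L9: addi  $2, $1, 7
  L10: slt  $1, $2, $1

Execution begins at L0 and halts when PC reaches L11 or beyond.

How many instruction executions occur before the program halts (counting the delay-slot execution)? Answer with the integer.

PC=0  slti  $2, $2, 3        | $0=0 $1=7 $2=0 $3=4
PC=1  andi  $2, $0, 8        | $0=0 $1=7 $2=0 $3=4
PC=2  slt  $3, $1, $0        | $0=0 $1=7 $2=0 $3=0
PC=3  bne  $0, $1, L8        | $0=0 $1=7 $2=0 $3=0  [TAKEN]
PC=4  or   $3, $0, $1        | $0=0 $1=7 $2=0 $3=7
PC=8  add  $2, $2, $2        | $0=0 $1=7 $2=0 $3=7
PC=9  addi  $2, $1, 7        | $0=0 $1=7 $2=14 $3=7
PC=10 slt  $1, $2, $1        | $0=0 $1=0 $2=14 $3=7

8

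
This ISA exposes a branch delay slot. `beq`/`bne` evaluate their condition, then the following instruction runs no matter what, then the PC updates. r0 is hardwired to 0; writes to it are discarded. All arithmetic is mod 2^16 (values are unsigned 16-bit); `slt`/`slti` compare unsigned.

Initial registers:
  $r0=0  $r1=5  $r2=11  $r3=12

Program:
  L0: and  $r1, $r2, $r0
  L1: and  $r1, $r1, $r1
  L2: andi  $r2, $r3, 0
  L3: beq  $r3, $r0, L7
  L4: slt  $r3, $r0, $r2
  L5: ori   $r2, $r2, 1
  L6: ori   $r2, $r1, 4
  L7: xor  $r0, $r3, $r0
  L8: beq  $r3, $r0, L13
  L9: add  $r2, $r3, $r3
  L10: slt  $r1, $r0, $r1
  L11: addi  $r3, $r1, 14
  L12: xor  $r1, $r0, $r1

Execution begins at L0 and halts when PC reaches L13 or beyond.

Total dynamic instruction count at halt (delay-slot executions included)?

  step pc=0: and  $r1, $r2, $r0  regs=(0,0,11,12)
  step pc=1: and  $r1, $r1, $r1  regs=(0,0,11,12)
  step pc=2: andi  $r2, $r3, 0  regs=(0,0,0,12)
  step pc=3: beq  $r3, $r0, L7  cond=F  regs=(0,0,0,12)
  step pc=4: slt  $r3, $r0, $r2  regs=(0,0,0,0)
  step pc=5: ori   $r2, $r2, 1  regs=(0,0,1,0)
  step pc=6: ori   $r2, $r1, 4  regs=(0,0,4,0)
  step pc=7: xor  $r0, $r3, $r0  regs=(0,0,4,0)
  step pc=8: beq  $r3, $r0, L13  cond=T  regs=(0,0,4,0)
  step pc=9: add  $r2, $r3, $r3  regs=(0,0,0,0)

10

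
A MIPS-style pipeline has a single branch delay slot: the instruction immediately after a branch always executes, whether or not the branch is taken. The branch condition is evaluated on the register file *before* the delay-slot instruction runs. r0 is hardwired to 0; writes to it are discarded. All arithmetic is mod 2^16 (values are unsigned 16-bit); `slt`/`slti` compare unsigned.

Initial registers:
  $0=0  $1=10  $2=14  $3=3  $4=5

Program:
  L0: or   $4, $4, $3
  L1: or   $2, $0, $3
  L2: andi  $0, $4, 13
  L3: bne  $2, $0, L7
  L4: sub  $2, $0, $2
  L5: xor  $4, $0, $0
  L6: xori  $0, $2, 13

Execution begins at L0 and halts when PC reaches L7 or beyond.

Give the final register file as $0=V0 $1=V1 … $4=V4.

$0=0 $1=10 $2=65533 $3=3 $4=7

  step pc=0: or   $4, $4, $3  regs=(0,10,14,3,7)
  step pc=1: or   $2, $0, $3  regs=(0,10,3,3,7)
  step pc=2: andi  $0, $4, 13  regs=(0,10,3,3,7)
  step pc=3: bne  $2, $0, L7  cond=T  regs=(0,10,3,3,7)
  step pc=4: sub  $2, $0, $2  regs=(0,10,65533,3,7)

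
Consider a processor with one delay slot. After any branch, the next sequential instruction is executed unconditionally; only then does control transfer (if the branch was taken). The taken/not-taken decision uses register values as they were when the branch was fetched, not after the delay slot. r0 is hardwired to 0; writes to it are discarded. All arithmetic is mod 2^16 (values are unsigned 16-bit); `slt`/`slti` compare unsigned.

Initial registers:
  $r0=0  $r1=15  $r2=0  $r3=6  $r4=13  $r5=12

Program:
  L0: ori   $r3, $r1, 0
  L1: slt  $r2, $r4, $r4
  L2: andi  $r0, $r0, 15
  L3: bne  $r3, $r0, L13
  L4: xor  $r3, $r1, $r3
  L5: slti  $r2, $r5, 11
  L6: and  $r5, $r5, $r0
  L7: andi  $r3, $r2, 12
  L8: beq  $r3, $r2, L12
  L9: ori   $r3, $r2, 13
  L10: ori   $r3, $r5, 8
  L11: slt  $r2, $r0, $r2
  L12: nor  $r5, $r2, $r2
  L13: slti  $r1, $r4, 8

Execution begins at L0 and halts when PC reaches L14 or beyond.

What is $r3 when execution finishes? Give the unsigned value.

0

PC=0  ori   $r3, $r1, 0      | $r0=0 $r1=15 $r2=0 $r3=15 $r4=13 $r5=12
PC=1  slt  $r2, $r4, $r4     | $r0=0 $r1=15 $r2=0 $r3=15 $r4=13 $r5=12
PC=2  andi  $r0, $r0, 15     | $r0=0 $r1=15 $r2=0 $r3=15 $r4=13 $r5=12
PC=3  bne  $r3, $r0, L13     | $r0=0 $r1=15 $r2=0 $r3=15 $r4=13 $r5=12  [TAKEN]
PC=4  xor  $r3, $r1, $r3     | $r0=0 $r1=15 $r2=0 $r3=0 $r4=13 $r5=12
PC=13 slti  $r1, $r4, 8      | $r0=0 $r1=0 $r2=0 $r3=0 $r4=13 $r5=12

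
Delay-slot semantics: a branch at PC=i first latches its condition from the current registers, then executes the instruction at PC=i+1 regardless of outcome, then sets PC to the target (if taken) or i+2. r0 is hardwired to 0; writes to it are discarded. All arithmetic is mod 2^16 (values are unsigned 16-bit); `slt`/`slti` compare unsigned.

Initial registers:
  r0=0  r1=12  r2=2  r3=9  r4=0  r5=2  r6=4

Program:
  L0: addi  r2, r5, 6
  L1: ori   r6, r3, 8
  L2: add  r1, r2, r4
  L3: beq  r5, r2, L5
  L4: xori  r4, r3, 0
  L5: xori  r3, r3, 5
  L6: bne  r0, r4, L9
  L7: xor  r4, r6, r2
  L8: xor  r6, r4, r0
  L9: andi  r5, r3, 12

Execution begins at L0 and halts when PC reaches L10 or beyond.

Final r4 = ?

  step pc=0: addi  r2, r5, 6  regs=(0,12,8,9,0,2,4)
  step pc=1: ori   r6, r3, 8  regs=(0,12,8,9,0,2,9)
  step pc=2: add  r1, r2, r4  regs=(0,8,8,9,0,2,9)
  step pc=3: beq  r5, r2, L5  cond=F  regs=(0,8,8,9,0,2,9)
  step pc=4: xori  r4, r3, 0  regs=(0,8,8,9,9,2,9)
  step pc=5: xori  r3, r3, 5  regs=(0,8,8,12,9,2,9)
  step pc=6: bne  r0, r4, L9  cond=T  regs=(0,8,8,12,9,2,9)
  step pc=7: xor  r4, r6, r2  regs=(0,8,8,12,1,2,9)
  step pc=9: andi  r5, r3, 12  regs=(0,8,8,12,1,12,9)

1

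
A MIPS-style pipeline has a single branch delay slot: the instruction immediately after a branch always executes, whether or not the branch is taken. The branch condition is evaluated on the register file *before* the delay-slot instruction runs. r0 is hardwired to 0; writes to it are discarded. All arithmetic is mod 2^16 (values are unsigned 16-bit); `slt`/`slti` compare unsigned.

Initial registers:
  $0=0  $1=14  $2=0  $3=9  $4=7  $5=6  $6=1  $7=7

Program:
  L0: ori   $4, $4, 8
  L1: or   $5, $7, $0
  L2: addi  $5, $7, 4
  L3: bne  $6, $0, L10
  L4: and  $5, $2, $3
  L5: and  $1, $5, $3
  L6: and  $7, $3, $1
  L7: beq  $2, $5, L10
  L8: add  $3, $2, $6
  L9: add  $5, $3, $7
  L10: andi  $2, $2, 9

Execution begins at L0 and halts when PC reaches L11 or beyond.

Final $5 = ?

0

  step pc=0: ori   $4, $4, 8  regs=(0,14,0,9,15,6,1,7)
  step pc=1: or   $5, $7, $0  regs=(0,14,0,9,15,7,1,7)
  step pc=2: addi  $5, $7, 4  regs=(0,14,0,9,15,11,1,7)
  step pc=3: bne  $6, $0, L10  cond=T  regs=(0,14,0,9,15,11,1,7)
  step pc=4: and  $5, $2, $3  regs=(0,14,0,9,15,0,1,7)
  step pc=10: andi  $2, $2, 9  regs=(0,14,0,9,15,0,1,7)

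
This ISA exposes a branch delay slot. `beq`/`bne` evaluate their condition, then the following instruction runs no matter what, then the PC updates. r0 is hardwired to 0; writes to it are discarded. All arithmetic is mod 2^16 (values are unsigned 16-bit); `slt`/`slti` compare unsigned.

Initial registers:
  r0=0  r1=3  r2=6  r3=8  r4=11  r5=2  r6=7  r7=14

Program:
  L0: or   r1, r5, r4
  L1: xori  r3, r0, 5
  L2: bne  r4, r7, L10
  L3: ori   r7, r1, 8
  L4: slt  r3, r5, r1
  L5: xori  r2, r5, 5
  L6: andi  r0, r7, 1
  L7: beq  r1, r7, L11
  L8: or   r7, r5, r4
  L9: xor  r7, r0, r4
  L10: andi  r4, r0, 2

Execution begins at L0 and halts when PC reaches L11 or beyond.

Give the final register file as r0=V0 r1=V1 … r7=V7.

r0=0 r1=11 r2=6 r3=5 r4=0 r5=2 r6=7 r7=11

PC=0  or   r1, r5, r4        | r0=0 r1=11 r2=6 r3=8 r4=11 r5=2 r6=7 r7=14
PC=1  xori  r3, r0, 5        | r0=0 r1=11 r2=6 r3=5 r4=11 r5=2 r6=7 r7=14
PC=2  bne  r4, r7, L10       | r0=0 r1=11 r2=6 r3=5 r4=11 r5=2 r6=7 r7=14  [TAKEN]
PC=3  ori   r7, r1, 8        | r0=0 r1=11 r2=6 r3=5 r4=11 r5=2 r6=7 r7=11
PC=10 andi  r4, r0, 2        | r0=0 r1=11 r2=6 r3=5 r4=0 r5=2 r6=7 r7=11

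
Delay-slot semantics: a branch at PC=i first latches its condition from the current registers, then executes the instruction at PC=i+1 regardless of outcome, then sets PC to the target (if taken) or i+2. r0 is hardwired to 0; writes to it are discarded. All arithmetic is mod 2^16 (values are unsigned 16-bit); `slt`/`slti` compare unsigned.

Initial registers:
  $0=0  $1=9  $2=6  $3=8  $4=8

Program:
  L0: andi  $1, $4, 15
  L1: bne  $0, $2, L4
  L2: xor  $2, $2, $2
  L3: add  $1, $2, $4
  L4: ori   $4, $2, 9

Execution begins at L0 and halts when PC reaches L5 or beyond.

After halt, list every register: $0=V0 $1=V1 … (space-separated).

$0=0 $1=8 $2=0 $3=8 $4=9

PC=0  andi  $1, $4, 15       | $0=0 $1=8 $2=6 $3=8 $4=8
PC=1  bne  $0, $2, L4        | $0=0 $1=8 $2=6 $3=8 $4=8  [TAKEN]
PC=2  xor  $2, $2, $2        | $0=0 $1=8 $2=0 $3=8 $4=8
PC=4  ori   $4, $2, 9        | $0=0 $1=8 $2=0 $3=8 $4=9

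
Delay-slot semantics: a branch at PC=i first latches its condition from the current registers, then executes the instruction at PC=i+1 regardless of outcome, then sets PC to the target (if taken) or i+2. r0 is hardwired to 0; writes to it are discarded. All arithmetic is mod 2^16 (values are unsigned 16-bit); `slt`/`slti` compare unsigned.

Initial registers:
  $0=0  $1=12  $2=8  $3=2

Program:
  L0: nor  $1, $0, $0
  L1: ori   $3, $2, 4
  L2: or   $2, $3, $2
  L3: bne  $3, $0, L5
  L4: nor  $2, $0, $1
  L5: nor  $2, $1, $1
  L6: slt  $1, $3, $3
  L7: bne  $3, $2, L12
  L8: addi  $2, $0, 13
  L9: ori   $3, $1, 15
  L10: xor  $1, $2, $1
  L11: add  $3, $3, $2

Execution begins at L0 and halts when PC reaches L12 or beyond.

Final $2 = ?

[0] nor  $1, $0, $0  →  {$0:0, $1:65535, $2:8, $3:2}
[1] ori   $3, $2, 4  →  {$0:0, $1:65535, $2:8, $3:12}
[2] or   $2, $3, $2  →  {$0:0, $1:65535, $2:12, $3:12}
[3] bne  $3, $0, L5  →  {$0:0, $1:65535, $2:12, $3:12}  ⟨branch taken⟩
[4] nor  $2, $0, $1  →  {$0:0, $1:65535, $2:0, $3:12}
[5] nor  $2, $1, $1  →  {$0:0, $1:65535, $2:0, $3:12}
[6] slt  $1, $3, $3  →  {$0:0, $1:0, $2:0, $3:12}
[7] bne  $3, $2, L12  →  {$0:0, $1:0, $2:0, $3:12}  ⟨branch taken⟩
[8] addi  $2, $0, 13  →  {$0:0, $1:0, $2:13, $3:12}

13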